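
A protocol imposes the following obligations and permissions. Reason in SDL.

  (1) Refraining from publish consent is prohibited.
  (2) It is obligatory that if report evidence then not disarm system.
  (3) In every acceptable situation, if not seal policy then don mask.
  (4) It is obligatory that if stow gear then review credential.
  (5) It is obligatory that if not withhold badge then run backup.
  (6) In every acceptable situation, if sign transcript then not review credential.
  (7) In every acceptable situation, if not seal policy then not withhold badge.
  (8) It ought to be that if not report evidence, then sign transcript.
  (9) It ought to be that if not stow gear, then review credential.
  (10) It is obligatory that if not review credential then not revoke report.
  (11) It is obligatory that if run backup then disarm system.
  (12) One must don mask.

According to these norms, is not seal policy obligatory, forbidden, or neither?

Premises 9 and 4 are O(¬stow_gear → review_credential) and O(stow_gear → review_credential); every ideal world satisfies ¬stow_gear or stow_gear, so in either case review_credential holds — hence O(review_credential).
The contrapositive of premise 6 (O(sign_transcript → ¬review_credential)) is O(review_credential → ¬sign_transcript), and O(review_credential) is already established, so O(¬sign_transcript).
Premise 8 is O(¬report_evidence → sign_transcript); contrapositively O(¬sign_transcript → report_evidence). Since O(¬sign_transcript) holds, K gives O(report_evidence).
With premise 2, O(report_evidence → ¬disarm_system), the K-axiom yields O(¬disarm_system).
The contrapositive of premise 11 (O(run_backup → disarm_system)) is O(¬disarm_system → ¬run_backup), and O(¬disarm_system) is already established, so O(¬run_backup).
Premise 5, O(¬withhold_badge → run_backup), contraposes to O(¬run_backup → withhold_badge); with O(¬run_backup) we get O(withhold_badge).
Premise 7 is O(¬seal_policy → ¬withhold_badge); contrapositively O(withhold_badge → seal_policy). Since O(withhold_badge) holds, K gives O(seal_policy).
Premises 1, 3, 10, 12 do not contribute to this derivation.
Thus O(seal_policy), which is F(¬seal_policy): ¬seal_policy is forbidden.

Forbidden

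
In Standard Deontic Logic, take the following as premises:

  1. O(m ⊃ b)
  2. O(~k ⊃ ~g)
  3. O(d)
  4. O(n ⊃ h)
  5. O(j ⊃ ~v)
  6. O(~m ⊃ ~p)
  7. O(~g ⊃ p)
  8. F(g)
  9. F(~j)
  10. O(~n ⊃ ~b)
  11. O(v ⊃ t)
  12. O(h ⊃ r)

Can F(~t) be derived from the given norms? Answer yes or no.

Premise 11 is O(v ⊃ t), but O(v) is not derivable from the premises, so it does not yield O(t).
No other premise forces O(t). An ideal world satisfying every premise can still have ~t true, so F(~t) is not derivable.

No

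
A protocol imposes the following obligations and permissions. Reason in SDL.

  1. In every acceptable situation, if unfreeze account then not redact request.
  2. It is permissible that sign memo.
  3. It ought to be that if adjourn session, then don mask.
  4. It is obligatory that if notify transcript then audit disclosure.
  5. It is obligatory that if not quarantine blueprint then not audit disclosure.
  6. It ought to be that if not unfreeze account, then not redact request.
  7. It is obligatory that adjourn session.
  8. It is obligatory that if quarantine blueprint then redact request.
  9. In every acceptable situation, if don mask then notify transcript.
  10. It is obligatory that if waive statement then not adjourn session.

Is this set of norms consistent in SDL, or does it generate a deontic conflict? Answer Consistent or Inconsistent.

By case analysis on ¬unfreeze_account: premise 6 gives O(¬unfreeze_account → ¬redact_request) and premise 1 gives O(unfreeze_account → ¬redact_request), so O(¬redact_request) either way.
The contrapositive of premise 8 (O(quarantine_blueprint → redact_request)) is O(¬redact_request → ¬quarantine_blueprint), and O(¬redact_request) is already established, so O(¬quarantine_blueprint).
From O(¬quarantine_blueprint) and premise 5, O(¬quarantine_blueprint → ¬audit_disclosure), we obtain O(¬audit_disclosure).
The contrapositive of premise 4 (O(notify_transcript → audit_disclosure)) is O(¬audit_disclosure → ¬notify_transcript), and O(¬audit_disclosure) is already established, so O(¬notify_transcript).
Premise 9, O(don_mask → notify_transcript), contraposes to O(¬notify_transcript → ¬don_mask); with O(¬notify_transcript) we get O(¬don_mask).
Premise 3 is O(adjourn_session → don_mask); contrapositively O(¬don_mask → ¬adjourn_session). Since O(¬don_mask) holds, K gives O(¬adjourn_session).
Yet premise 7 states O(adjourn_session).
We now have both O(¬adjourn_session) and O(adjourn_session) — adjourn_session is simultaneously obligatory and forbidden, violating the D-axiom.

Inconsistent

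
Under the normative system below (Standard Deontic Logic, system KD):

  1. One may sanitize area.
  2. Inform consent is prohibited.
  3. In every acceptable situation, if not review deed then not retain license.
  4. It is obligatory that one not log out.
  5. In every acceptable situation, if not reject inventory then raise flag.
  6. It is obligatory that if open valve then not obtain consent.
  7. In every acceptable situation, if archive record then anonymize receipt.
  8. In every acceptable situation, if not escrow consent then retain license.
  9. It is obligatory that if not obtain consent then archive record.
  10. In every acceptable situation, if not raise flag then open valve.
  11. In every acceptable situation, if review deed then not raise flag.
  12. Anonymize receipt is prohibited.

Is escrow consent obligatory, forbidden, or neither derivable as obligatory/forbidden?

F(anonymize_receipt) at premise 12 means O(¬anonymize_receipt).
Premise 7 is O(archive_record → anonymize_receipt); contrapositively O(¬anonymize_receipt → ¬archive_record). Since O(¬anonymize_receipt) holds, K gives O(¬archive_record).
Premise 9 is O(¬obtain_consent → archive_record); contrapositively O(¬archive_record → obtain_consent). Since O(¬archive_record) holds, K gives O(obtain_consent).
Premise 6 is O(open_valve → ¬obtain_consent); contrapositively O(obtain_consent → ¬open_valve). Since O(obtain_consent) holds, K gives O(¬open_valve).
Premise 10 is O(¬raise_flag → open_valve); contrapositively O(¬open_valve → raise_flag). Since O(¬open_valve) holds, K gives O(raise_flag).
Premise 11, O(review_deed → ¬raise_flag), contraposes to O(raise_flag → ¬review_deed); with O(raise_flag) we get O(¬review_deed).
Premise 3 is O(¬review_deed → ¬retain_license); since O(¬review_deed), deontic closure gives O(¬retain_license).
Premise 8 is O(¬escrow_consent → retain_license); contrapositively O(¬retain_license → escrow_consent). Since O(¬retain_license) holds, K gives O(escrow_consent).
Premises 1, 2, 4, 5 do not contribute to this derivation.
Hence escrow_consent is obligatory.

Obligatory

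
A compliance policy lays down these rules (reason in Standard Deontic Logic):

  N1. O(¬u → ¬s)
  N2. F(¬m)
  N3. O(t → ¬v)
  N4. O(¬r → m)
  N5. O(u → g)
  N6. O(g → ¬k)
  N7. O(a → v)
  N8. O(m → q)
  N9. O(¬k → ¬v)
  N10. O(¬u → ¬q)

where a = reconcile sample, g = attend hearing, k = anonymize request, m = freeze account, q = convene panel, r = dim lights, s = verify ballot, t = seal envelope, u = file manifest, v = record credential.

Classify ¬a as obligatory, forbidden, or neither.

Obligatory

Premise 2, F(¬m), is equivalent to O(m).
With premise 8, O(m → q), the K-axiom yields O(q).
The contrapositive of premise 10 (O(¬u → ¬q)) is O(q → u), and O(q) is already established, so O(u).
Applying K to premise 5 (O(u → g)) and O(u) yields O(g).
Applying K to premise 6 (O(g → ¬k)) and O(g) yields O(¬k).
With premise 9, O(¬k → ¬v), the K-axiom yields O(¬v).
Premise 7 is O(a → v); contrapositively O(¬v → ¬a). Since O(¬v) holds, K gives O(¬a).
Premises 1, 3, 4 do not contribute to this derivation.
Hence ¬a is obligatory.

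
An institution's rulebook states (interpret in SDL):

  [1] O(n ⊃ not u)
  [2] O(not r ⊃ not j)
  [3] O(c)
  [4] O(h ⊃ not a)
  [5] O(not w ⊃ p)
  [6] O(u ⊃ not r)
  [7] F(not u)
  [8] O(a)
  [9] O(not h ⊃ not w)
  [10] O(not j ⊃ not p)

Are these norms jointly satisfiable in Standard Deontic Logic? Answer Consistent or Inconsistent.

Premise 8 states O(a) outright.
Premise 4, O(h ⊃ not a), contraposes to O(a ⊃ not h); with O(a) we get O(not h).
From O(not h) and premise 9, O(not h ⊃ not w), we obtain O(not w).
Applying K to premise 5 (O(not w ⊃ p)) and O(not w) yields O(p).
Premise 10 is O(not j ⊃ not p); contrapositively O(p ⊃ j). Since O(p) holds, K gives O(j).
Premise 2, O(not r ⊃ not j), contraposes to O(j ⊃ r); with O(j) we get O(r).
The contrapositive of premise 6 (O(u ⊃ not r)) is O(r ⊃ not u), and O(r) is already established, so O(not u).
Yet premise 7 is F(not u), i.e. O(u).
We now have both O(not u) and O(u) — u is simultaneously obligatory and forbidden, violating the D-axiom.

Inconsistent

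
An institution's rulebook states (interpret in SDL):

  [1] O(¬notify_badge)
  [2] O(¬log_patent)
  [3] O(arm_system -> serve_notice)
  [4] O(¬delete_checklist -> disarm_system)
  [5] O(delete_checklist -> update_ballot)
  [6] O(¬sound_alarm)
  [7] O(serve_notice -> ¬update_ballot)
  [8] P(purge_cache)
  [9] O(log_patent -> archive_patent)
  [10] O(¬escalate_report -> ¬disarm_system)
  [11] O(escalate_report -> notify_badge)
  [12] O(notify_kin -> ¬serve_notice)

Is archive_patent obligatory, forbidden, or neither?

Neither

Premise 9 is O(log_patent -> archive_patent), but O(log_patent) is not derivable from the premises, so it does not yield O(archive_patent).
No premise or chain of K-axiom applications forces O(archive_patent), and none forces O(¬archive_patent). So archive_patent is neither obligatory nor forbidden under these norms.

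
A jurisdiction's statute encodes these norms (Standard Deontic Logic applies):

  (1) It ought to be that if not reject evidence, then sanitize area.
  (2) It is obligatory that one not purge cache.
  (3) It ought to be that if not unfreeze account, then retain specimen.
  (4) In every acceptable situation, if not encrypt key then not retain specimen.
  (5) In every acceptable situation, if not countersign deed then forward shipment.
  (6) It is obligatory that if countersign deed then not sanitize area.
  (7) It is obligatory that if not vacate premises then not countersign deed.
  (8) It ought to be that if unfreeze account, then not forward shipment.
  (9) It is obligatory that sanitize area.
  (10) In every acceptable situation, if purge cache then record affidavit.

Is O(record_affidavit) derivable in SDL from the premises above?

No

Premise 10 is O(purge_cache → record_affidavit), but O(purge_cache) is not derivable from the premises, so it does not yield O(record_affidavit).
No other premise forces O(record_affidavit). An ideal world satisfying every premise can still have record_affidavit false, so O(record_affidavit) is not derivable.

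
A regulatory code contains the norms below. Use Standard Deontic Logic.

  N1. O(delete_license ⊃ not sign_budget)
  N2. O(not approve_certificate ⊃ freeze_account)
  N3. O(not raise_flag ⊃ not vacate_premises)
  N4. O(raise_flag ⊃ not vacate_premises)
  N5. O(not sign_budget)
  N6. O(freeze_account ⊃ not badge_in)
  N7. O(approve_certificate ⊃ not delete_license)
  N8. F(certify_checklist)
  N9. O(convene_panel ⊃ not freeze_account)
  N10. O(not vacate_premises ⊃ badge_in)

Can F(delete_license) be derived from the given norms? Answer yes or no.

Yes

Premises 4 and 3 cover both cases: O(raise_flag ⊃ not vacate_premises) and O(not raise_flag ⊃ not vacate_premises). Since raise_flag ∨ not raise_flag is a tautology, O(not vacate_premises) follows.
Premise 10 is O(not vacate_premises ⊃ badge_in); since O(not vacate_premises), deontic closure gives O(badge_in).
The contrapositive of premise 6 (O(freeze_account ⊃ not badge_in)) is O(badge_in ⊃ not freeze_account), and O(badge_in) is already established, so O(not freeze_account).
Premise 2, O(not approve_certificate ⊃ freeze_account), contraposes to O(not freeze_account ⊃ approve_certificate); with O(not freeze_account) we get O(approve_certificate).
Applying K to premise 7 (O(approve_certificate ⊃ not delete_license)) and O(approve_certificate) yields O(not delete_license).
Premises 1, 5, 8, 9 do not contribute to this derivation.
So O(not delete_license) holds, i.e. F(delete_license). The claim follows.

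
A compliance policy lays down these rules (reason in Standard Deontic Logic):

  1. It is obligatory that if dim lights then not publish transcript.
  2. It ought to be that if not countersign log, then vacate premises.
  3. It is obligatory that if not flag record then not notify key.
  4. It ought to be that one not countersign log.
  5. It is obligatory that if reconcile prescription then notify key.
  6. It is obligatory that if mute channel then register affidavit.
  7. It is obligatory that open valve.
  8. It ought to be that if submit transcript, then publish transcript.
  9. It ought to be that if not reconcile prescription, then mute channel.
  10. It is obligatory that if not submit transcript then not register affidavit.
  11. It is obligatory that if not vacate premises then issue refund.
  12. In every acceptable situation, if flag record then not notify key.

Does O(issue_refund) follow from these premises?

No

Premise 11 is O(¬vacate_premises → issue_refund), but O(¬vacate_premises) is not derivable from the premises, so it does not yield O(issue_refund).
No other premise forces O(issue_refund). An ideal world satisfying every premise can still have issue_refund false, so O(issue_refund) is not derivable.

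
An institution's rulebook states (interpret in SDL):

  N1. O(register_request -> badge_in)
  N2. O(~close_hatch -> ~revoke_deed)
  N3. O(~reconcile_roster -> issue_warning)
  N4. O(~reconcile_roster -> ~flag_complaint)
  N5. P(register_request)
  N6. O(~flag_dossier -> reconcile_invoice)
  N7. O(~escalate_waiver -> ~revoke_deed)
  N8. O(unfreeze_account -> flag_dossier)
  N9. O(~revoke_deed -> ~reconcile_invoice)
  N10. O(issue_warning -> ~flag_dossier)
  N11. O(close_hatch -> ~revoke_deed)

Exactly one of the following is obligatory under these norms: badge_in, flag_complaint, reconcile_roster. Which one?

Premises 11 and 2 are O(close_hatch -> ~revoke_deed) and O(~close_hatch -> ~revoke_deed); every ideal world satisfies close_hatch or ~close_hatch, so in either case ~revoke_deed holds — hence O(~revoke_deed).
With premise 9, O(~revoke_deed -> ~reconcile_invoice), the K-axiom yields O(~reconcile_invoice).
Premise 6 is O(~flag_dossier -> reconcile_invoice); contrapositively O(~reconcile_invoice -> flag_dossier). Since O(~reconcile_invoice) holds, K gives O(flag_dossier).
Premise 10 is O(issue_warning -> ~flag_dossier); contrapositively O(flag_dossier -> ~issue_warning). Since O(flag_dossier) holds, K gives O(~issue_warning).
The contrapositive of premise 3 (O(~reconcile_roster -> issue_warning)) is O(~issue_warning -> reconcile_roster), and O(~issue_warning) is already established, so O(reconcile_roster).
So O(reconcile_roster) holds — reconcile_roster is obligatory. None of the other listed options is made obligatory by any chain of premises.

reconcile_roster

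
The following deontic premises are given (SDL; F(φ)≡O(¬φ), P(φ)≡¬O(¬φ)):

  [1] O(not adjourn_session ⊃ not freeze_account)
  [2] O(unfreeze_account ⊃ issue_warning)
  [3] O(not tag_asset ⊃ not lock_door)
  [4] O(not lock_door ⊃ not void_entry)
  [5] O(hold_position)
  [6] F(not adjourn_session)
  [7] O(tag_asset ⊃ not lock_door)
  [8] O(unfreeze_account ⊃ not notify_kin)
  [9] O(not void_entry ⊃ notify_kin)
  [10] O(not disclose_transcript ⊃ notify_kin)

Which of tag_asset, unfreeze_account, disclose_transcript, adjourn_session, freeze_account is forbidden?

unfreeze_account

Premises 3 and 7 cover both cases: O(not tag_asset ⊃ not lock_door) and O(tag_asset ⊃ not lock_door). Since not tag_asset ∨ tag_asset is a tautology, O(not lock_door) follows.
With premise 4, O(not lock_door ⊃ not void_entry), the K-axiom yields O(not void_entry).
Premise 9 is O(not void_entry ⊃ notify_kin); since O(not void_entry), deontic closure gives O(notify_kin).
Premise 8, O(unfreeze_account ⊃ not notify_kin), contraposes to O(notify_kin ⊃ not unfreeze_account); with O(notify_kin) we get O(not unfreeze_account).
So O(not unfreeze_account) holds, i.e. unfreeze_account is forbidden. None of the other listed options is forbidden under the premises.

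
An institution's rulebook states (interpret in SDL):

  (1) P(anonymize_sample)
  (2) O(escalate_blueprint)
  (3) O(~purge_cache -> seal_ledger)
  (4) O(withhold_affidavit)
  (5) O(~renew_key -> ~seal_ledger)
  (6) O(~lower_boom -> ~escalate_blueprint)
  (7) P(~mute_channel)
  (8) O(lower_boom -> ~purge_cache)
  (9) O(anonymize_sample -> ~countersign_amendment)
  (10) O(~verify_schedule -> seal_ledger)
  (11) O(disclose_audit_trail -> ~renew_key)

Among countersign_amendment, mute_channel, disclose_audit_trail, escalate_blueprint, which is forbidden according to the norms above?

disclose_audit_trail

Premise 2 gives O(escalate_blueprint).
Premise 6 is O(~lower_boom -> ~escalate_blueprint); contrapositively O(escalate_blueprint -> lower_boom). Since O(escalate_blueprint) holds, K gives O(lower_boom).
Premise 8 is O(lower_boom -> ~purge_cache); since O(lower_boom), deontic closure gives O(~purge_cache).
From O(~purge_cache) and premise 3, O(~purge_cache -> seal_ledger), we obtain O(seal_ledger).
Premise 5, O(~renew_key -> ~seal_ledger), contraposes to O(seal_ledger -> renew_key); with O(seal_ledger) we get O(renew_key).
Premise 11, O(disclose_audit_trail -> ~renew_key), contraposes to O(renew_key -> ~disclose_audit_trail); with O(renew_key) we get O(~disclose_audit_trail).
So O(~disclose_audit_trail) holds, i.e. disclose_audit_trail is forbidden. None of the other listed options is forbidden under the premises.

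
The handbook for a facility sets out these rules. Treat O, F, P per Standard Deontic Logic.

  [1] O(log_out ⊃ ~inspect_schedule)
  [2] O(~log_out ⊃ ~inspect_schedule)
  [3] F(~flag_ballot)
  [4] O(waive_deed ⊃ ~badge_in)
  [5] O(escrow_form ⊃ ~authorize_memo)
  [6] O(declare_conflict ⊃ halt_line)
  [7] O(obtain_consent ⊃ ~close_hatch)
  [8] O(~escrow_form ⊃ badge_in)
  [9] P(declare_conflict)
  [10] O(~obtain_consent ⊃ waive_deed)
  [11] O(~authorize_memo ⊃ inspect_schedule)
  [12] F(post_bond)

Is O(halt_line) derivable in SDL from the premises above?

No

Premise 6 is O(declare_conflict ⊃ halt_line), but O(declare_conflict) is not derivable from the premises (the permission P(declare_conflict) asserts only ~O(~declare_conflict), not O(declare_conflict)), so it does not yield O(halt_line).
No other premise forces O(halt_line). An ideal world satisfying every premise can still have halt_line false, so O(halt_line) is not derivable.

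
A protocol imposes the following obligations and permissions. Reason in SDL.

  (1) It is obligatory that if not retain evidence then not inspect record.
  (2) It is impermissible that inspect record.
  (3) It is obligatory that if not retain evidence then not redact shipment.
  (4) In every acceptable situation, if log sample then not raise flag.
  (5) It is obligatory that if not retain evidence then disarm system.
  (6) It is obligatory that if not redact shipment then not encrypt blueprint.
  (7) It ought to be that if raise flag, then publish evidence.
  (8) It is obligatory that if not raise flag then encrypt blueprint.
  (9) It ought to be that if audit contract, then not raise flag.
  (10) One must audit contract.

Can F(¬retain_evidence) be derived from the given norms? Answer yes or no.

Yes

Premise 10 states O(audit_contract) outright.
Applying K to premise 9 (O(audit_contract → ¬raise_flag)) and O(audit_contract) yields O(¬raise_flag).
From O(¬raise_flag) and premise 8, O(¬raise_flag → encrypt_blueprint), we obtain O(encrypt_blueprint).
Premise 6, O(¬redact_shipment → ¬encrypt_blueprint), contraposes to O(encrypt_blueprint → redact_shipment); with O(encrypt_blueprint) we get O(redact_shipment).
Premise 3 is O(¬retain_evidence → ¬redact_shipment); contrapositively O(redact_shipment → retain_evidence). Since O(redact_shipment) holds, K gives O(retain_evidence).
Premises 1, 2, 4, 5, 7 do not contribute to this derivation.
So O(retain_evidence) holds, i.e. F(¬retain_evidence). The claim follows.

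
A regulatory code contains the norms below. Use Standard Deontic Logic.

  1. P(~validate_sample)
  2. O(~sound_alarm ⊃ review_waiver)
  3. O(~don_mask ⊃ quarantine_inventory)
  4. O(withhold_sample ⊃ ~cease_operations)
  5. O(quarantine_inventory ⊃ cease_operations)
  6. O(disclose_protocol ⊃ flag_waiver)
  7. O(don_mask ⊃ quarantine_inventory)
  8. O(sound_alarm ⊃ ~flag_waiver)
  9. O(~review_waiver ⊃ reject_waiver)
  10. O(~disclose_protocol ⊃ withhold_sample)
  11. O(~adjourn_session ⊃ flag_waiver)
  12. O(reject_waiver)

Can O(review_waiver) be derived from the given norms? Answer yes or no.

Yes

Premises 3 and 7 are O(~don_mask ⊃ quarantine_inventory) and O(don_mask ⊃ quarantine_inventory); every ideal world satisfies ~don_mask or don_mask, so in either case quarantine_inventory holds — hence O(quarantine_inventory).
Applying K to premise 5 (O(quarantine_inventory ⊃ cease_operations)) and O(quarantine_inventory) yields O(cease_operations).
Premise 4 is O(withhold_sample ⊃ ~cease_operations); contrapositively O(cease_operations ⊃ ~withhold_sample). Since O(cease_operations) holds, K gives O(~withhold_sample).
Premise 10 is O(~disclose_protocol ⊃ withhold_sample); contrapositively O(~withhold_sample ⊃ disclose_protocol). Since O(~withhold_sample) holds, K gives O(disclose_protocol).
From O(disclose_protocol) and premise 6, O(disclose_protocol ⊃ flag_waiver), we obtain O(flag_waiver).
Premise 8 is O(sound_alarm ⊃ ~flag_waiver); contrapositively O(flag_waiver ⊃ ~sound_alarm). Since O(flag_waiver) holds, K gives O(~sound_alarm).
With premise 2, O(~sound_alarm ⊃ review_waiver), the K-axiom yields O(review_waiver).
Premises 1, 9, 11, 12 do not contribute to this derivation.
So O(review_waiver) follows.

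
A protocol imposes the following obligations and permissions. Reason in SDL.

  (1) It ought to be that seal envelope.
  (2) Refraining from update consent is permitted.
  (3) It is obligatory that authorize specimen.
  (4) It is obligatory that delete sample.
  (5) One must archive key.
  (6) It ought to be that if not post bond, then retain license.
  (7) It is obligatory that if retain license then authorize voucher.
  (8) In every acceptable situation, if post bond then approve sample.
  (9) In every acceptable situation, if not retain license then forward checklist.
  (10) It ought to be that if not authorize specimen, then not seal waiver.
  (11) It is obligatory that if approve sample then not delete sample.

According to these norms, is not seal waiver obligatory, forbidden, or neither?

Neither

Premise 10 is O(¬authorize_specimen → ¬seal_waiver), but O(¬authorize_specimen) is not derivable from the premises, so it does not yield O(¬seal_waiver).
No premise or chain of K-axiom applications forces O(¬seal_waiver), and none forces O(seal_waiver). So ¬seal_waiver is neither obligatory nor forbidden under these norms.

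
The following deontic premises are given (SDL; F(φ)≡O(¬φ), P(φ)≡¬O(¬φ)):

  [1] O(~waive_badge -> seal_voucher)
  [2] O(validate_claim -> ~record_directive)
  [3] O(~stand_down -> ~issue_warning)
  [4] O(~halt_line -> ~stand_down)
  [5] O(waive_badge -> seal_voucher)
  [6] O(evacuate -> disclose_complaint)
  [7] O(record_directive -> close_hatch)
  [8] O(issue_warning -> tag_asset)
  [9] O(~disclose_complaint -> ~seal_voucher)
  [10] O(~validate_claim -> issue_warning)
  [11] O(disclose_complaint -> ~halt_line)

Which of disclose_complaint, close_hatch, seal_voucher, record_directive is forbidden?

Premises 5 and 1 cover both cases: O(waive_badge -> seal_voucher) and O(~waive_badge -> seal_voucher). Since waive_badge ∨ ~waive_badge is a tautology, O(seal_voucher) follows.
The contrapositive of premise 9 (O(~disclose_complaint -> ~seal_voucher)) is O(seal_voucher -> disclose_complaint), and O(seal_voucher) is already established, so O(disclose_complaint).
Applying K to premise 11 (O(disclose_complaint -> ~halt_line)) and O(disclose_complaint) yields O(~halt_line).
From O(~halt_line) and premise 4, O(~halt_line -> ~stand_down), we obtain O(~stand_down).
Applying K to premise 3 (O(~stand_down -> ~issue_warning)) and O(~stand_down) yields O(~issue_warning).
The contrapositive of premise 10 (O(~validate_claim -> issue_warning)) is O(~issue_warning -> validate_claim), and O(~issue_warning) is already established, so O(validate_claim).
Applying K to premise 2 (O(validate_claim -> ~record_directive)) and O(validate_claim) yields O(~record_directive).
So O(~record_directive) holds, i.e. record_directive is forbidden. None of the other listed options is forbidden under the premises.

record_directive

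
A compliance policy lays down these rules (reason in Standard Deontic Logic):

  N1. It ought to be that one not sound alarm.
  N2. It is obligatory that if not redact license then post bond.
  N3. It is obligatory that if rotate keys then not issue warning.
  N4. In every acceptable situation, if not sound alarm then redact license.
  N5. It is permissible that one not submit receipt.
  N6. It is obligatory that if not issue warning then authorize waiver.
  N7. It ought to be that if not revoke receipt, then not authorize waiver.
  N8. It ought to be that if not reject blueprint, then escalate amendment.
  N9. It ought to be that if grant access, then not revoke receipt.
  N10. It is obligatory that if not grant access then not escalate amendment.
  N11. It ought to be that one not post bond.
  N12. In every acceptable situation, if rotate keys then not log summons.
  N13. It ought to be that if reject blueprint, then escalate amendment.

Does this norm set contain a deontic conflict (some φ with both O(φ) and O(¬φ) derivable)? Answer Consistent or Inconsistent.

Premise 2 is O(¬redact_license → post_bond), but O(¬redact_license) is not derivable from the premises, so it does not yield O(post_bond).
So O(post_bond) is not derivable, and the apparent clash with O(¬post_bond) does not arise.
A world satisfying every obligation exists (e.g. authorize_waiver=false, escalate_amendment=true, grant_access=true, issue_warning=true, log_summons=false, post_bond=false, redact_license=true, reject_blueprint=false, revoke_receipt=false, rotate_keys=false, sound_alarm=false, submit_receipt=false); no atom is both obligatory and forbidden, so the set is consistent.

Consistent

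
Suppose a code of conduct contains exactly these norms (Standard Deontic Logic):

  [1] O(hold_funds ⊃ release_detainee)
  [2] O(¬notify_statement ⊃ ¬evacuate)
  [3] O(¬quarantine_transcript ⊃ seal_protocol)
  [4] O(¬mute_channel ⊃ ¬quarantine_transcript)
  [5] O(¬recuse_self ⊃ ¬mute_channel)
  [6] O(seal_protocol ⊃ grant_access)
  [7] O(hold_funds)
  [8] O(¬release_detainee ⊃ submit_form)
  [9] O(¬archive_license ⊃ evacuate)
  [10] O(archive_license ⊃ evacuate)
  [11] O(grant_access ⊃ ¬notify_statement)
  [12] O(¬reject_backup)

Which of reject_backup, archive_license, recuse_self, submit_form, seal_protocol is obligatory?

recuse_self

By case analysis on archive_license: premise 10 gives O(archive_license ⊃ evacuate) and premise 9 gives O(¬archive_license ⊃ evacuate), so O(evacuate) either way.
Premise 2 is O(¬notify_statement ⊃ ¬evacuate); contrapositively O(evacuate ⊃ notify_statement). Since O(evacuate) holds, K gives O(notify_statement).
Premise 11, O(grant_access ⊃ ¬notify_statement), contraposes to O(notify_statement ⊃ ¬grant_access); with O(notify_statement) we get O(¬grant_access).
Premise 6 is O(seal_protocol ⊃ grant_access); contrapositively O(¬grant_access ⊃ ¬seal_protocol). Since O(¬grant_access) holds, K gives O(¬seal_protocol).
Premise 3, O(¬quarantine_transcript ⊃ seal_protocol), contraposes to O(¬seal_protocol ⊃ quarantine_transcript); with O(¬seal_protocol) we get O(quarantine_transcript).
The contrapositive of premise 4 (O(¬mute_channel ⊃ ¬quarantine_transcript)) is O(quarantine_transcript ⊃ mute_channel), and O(quarantine_transcript) is already established, so O(mute_channel).
The contrapositive of premise 5 (O(¬recuse_self ⊃ ¬mute_channel)) is O(mute_channel ⊃ recuse_self), and O(mute_channel) is already established, so O(recuse_self).
So O(recuse_self) holds — recuse_self is obligatory. None of the other listed options is made obligatory by any chain of premises.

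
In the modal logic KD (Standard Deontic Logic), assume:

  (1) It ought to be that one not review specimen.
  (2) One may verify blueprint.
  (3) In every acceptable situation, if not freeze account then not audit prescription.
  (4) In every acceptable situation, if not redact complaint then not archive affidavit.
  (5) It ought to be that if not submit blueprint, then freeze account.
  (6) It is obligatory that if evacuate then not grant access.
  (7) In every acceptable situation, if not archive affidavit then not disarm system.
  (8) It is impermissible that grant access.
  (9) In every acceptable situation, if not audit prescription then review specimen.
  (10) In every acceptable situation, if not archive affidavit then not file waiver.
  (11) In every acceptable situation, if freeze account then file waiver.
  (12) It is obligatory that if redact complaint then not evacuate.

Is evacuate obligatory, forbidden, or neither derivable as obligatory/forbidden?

Premise 1 gives O(¬review_specimen).
Premise 9, O(¬audit_prescription → review_specimen), contraposes to O(¬review_specimen → audit_prescription); with O(¬review_specimen) we get O(audit_prescription).
Premise 3, O(¬freeze_account → ¬audit_prescription), contraposes to O(audit_prescription → freeze_account); with O(audit_prescription) we get O(freeze_account).
Applying K to premise 11 (O(freeze_account → file_waiver)) and O(freeze_account) yields O(file_waiver).
Premise 10 is O(¬archive_affidavit → ¬file_waiver); contrapositively O(file_waiver → archive_affidavit). Since O(file_waiver) holds, K gives O(archive_affidavit).
The contrapositive of premise 4 (O(¬redact_complaint → ¬archive_affidavit)) is O(archive_affidavit → redact_complaint), and O(archive_affidavit) is already established, so O(redact_complaint).
From O(redact_complaint) and premise 12, O(redact_complaint → ¬evacuate), we obtain O(¬evacuate).
Premises 2, 5, 6, 7, 8 do not contribute to this derivation.
Thus O(¬evacuate), which is F(evacuate): evacuate is forbidden.

Forbidden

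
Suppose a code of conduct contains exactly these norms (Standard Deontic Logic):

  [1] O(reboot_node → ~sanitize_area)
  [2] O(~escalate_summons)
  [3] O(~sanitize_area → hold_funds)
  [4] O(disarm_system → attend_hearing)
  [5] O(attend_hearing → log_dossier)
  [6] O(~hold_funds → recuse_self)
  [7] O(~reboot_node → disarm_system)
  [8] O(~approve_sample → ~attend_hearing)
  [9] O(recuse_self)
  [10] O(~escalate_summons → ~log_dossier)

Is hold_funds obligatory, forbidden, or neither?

Premise 2 states O(~escalate_summons) outright.
From O(~escalate_summons) and premise 10, O(~escalate_summons → ~log_dossier), we obtain O(~log_dossier).
Premise 5, O(attend_hearing → log_dossier), contraposes to O(~log_dossier → ~attend_hearing); with O(~log_dossier) we get O(~attend_hearing).
Premise 4, O(disarm_system → attend_hearing), contraposes to O(~attend_hearing → ~disarm_system); with O(~attend_hearing) we get O(~disarm_system).
Premise 7, O(~reboot_node → disarm_system), contraposes to O(~disarm_system → reboot_node); with O(~disarm_system) we get O(reboot_node).
Applying K to premise 1 (O(reboot_node → ~sanitize_area)) and O(reboot_node) yields O(~sanitize_area).
Premise 3 is O(~sanitize_area → hold_funds); since O(~sanitize_area), deontic closure gives O(hold_funds).
Premises 6, 8, 9 do not contribute to this derivation.
Hence hold_funds is obligatory.

Obligatory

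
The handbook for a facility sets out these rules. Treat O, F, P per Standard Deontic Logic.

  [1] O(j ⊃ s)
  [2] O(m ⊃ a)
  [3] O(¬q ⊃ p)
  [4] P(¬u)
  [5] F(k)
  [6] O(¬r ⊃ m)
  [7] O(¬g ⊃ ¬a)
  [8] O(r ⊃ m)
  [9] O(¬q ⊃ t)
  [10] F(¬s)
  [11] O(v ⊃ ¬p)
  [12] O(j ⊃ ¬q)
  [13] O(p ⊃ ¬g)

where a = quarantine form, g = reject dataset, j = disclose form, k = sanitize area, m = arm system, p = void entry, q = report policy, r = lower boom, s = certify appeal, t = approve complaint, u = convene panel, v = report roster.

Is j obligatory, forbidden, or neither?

Premises 8 and 6 are O(r ⊃ m) and O(¬r ⊃ m); every ideal world satisfies r or ¬r, so in either case m holds — hence O(m).
With premise 2, O(m ⊃ a), the K-axiom yields O(a).
Premise 7 is O(¬g ⊃ ¬a); contrapositively O(a ⊃ g). Since O(a) holds, K gives O(g).
The contrapositive of premise 13 (O(p ⊃ ¬g)) is O(g ⊃ ¬p), and O(g) is already established, so O(¬p).
The contrapositive of premise 3 (O(¬q ⊃ p)) is O(¬p ⊃ q), and O(¬p) is already established, so O(q).
The contrapositive of premise 12 (O(j ⊃ ¬q)) is O(q ⊃ ¬j), and O(q) is already established, so O(¬j).
Premises 1, 4, 5, 9, 10, 11 do not contribute to this derivation.
Thus O(¬j), which is F(j): j is forbidden.

Forbidden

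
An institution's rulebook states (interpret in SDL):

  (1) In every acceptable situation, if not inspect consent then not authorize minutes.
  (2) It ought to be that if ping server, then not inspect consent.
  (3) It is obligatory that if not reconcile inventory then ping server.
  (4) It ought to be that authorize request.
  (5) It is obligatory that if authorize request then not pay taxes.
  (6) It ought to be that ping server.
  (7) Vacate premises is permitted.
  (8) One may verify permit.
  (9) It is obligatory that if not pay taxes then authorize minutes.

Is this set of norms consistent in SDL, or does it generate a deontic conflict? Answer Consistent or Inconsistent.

Inconsistent

Premise 6 states O(ping_server) outright.
From O(ping_server) and premise 2, O(ping_server → ¬inspect_consent), we obtain O(¬inspect_consent).
Premise 1 is O(¬inspect_consent → ¬authorize_minutes); since O(¬inspect_consent), deontic closure gives O(¬authorize_minutes).
Premise 9 is O(¬pay_taxes → authorize_minutes); contrapositively O(¬authorize_minutes → pay_taxes). Since O(¬authorize_minutes) holds, K gives O(pay_taxes).
Premise 5, O(authorize_request → ¬pay_taxes), contraposes to O(pay_taxes → ¬authorize_request); with O(pay_taxes) we get O(¬authorize_request).
Yet premise 4 states O(authorize_request).
We now have both O(¬authorize_request) and O(authorize_request) — authorize_request is simultaneously obligatory and forbidden, violating the D-axiom.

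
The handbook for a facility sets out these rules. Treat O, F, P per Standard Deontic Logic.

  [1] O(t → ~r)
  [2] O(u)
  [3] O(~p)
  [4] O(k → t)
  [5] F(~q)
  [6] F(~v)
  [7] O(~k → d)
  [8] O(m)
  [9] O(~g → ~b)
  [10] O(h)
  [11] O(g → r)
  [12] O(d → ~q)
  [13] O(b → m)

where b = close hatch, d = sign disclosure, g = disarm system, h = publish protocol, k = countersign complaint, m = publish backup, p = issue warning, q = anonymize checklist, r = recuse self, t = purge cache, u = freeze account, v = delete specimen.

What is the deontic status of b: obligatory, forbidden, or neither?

Forbidden

Premise 5 is F(~q), i.e. O(q).
Premise 12 is O(d → ~q); contrapositively O(q → ~d). Since O(q) holds, K gives O(~d).
The contrapositive of premise 7 (O(~k → d)) is O(~d → k), and O(~d) is already established, so O(k).
Premise 4 is O(k → t); since O(k), deontic closure gives O(t).
With premise 1, O(t → ~r), the K-axiom yields O(~r).
The contrapositive of premise 11 (O(g → r)) is O(~r → ~g), and O(~r) is already established, so O(~g).
With premise 9, O(~g → ~b), the K-axiom yields O(~b).
Premises 2, 3, 6, 8, 10, 13 do not contribute to this derivation.
Thus O(~b), which is F(b): b is forbidden.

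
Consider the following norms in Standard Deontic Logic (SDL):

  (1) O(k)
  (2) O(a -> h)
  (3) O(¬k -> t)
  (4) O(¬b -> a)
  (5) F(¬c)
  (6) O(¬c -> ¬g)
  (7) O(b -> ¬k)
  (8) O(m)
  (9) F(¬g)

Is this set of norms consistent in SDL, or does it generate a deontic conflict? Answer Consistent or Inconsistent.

Consistent

Premise 6 is O(¬c -> ¬g), but O(¬c) is not derivable from the premises, so it does not yield O(¬g).
So O(¬g) is not derivable, and the apparent clash with O(g) does not arise.
A world satisfying every obligation exists (e.g. a=true, b=false, c=true, g=true, h=true, k=true, m=true, t=false); no atom is both obligatory and forbidden, so the set is consistent.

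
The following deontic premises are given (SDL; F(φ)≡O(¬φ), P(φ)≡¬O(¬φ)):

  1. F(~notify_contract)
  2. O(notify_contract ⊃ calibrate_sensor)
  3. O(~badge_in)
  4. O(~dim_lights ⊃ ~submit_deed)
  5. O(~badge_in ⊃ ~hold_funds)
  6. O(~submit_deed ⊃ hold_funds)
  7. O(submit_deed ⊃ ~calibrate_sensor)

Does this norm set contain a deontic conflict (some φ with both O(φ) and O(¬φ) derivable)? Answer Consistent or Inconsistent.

Inconsistent

Premise 1, F(~notify_contract), is equivalent to O(notify_contract).
Premise 2 is O(notify_contract ⊃ calibrate_sensor); since O(notify_contract), deontic closure gives O(calibrate_sensor).
Premise 7, O(submit_deed ⊃ ~calibrate_sensor), contraposes to O(calibrate_sensor ⊃ ~submit_deed); with O(calibrate_sensor) we get O(~submit_deed).
With premise 6, O(~submit_deed ⊃ hold_funds), the K-axiom yields O(hold_funds).
Premise 5 is O(~badge_in ⊃ ~hold_funds); contrapositively O(hold_funds ⊃ badge_in). Since O(hold_funds) holds, K gives O(badge_in).
Yet premise 3 states O(~badge_in).
We now have both O(badge_in) and O(~badge_in) — badge_in is simultaneously obligatory and forbidden, violating the D-axiom.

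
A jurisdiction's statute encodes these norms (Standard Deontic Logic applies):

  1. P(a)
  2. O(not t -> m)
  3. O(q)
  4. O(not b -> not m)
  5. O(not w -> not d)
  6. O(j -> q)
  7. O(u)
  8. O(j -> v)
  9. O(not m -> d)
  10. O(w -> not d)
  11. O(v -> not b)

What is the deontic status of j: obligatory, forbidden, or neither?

Premises 5 and 10 cover both cases: O(not w -> not d) and O(w -> not d). Since not w ∨ w is a tautology, O(not d) follows.
Premise 9 is O(not m -> d); contrapositively O(not d -> m). Since O(not d) holds, K gives O(m).
Premise 4 is O(not b -> not m); contrapositively O(m -> b). Since O(m) holds, K gives O(b).
The contrapositive of premise 11 (O(v -> not b)) is O(b -> not v), and O(b) is already established, so O(not v).
The contrapositive of premise 8 (O(j -> v)) is O(not v -> not j), and O(not v) is already established, so O(not j).
Premises 1, 2, 3, 6, 7 do not contribute to this derivation.
Thus O(not j), which is F(j): j is forbidden.

Forbidden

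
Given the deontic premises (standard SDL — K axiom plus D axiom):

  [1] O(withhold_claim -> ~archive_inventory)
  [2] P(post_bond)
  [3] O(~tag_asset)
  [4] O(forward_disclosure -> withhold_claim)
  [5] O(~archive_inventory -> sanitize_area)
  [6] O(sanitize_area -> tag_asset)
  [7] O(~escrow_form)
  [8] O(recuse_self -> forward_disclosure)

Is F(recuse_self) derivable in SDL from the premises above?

Premise 3 states O(~tag_asset) outright.
The contrapositive of premise 6 (O(sanitize_area -> tag_asset)) is O(~tag_asset -> ~sanitize_area), and O(~tag_asset) is already established, so O(~sanitize_area).
Premise 5, O(~archive_inventory -> sanitize_area), contraposes to O(~sanitize_area -> archive_inventory); with O(~sanitize_area) we get O(archive_inventory).
The contrapositive of premise 1 (O(withhold_claim -> ~archive_inventory)) is O(archive_inventory -> ~withhold_claim), and O(archive_inventory) is already established, so O(~withhold_claim).
Premise 4 is O(forward_disclosure -> withhold_claim); contrapositively O(~withhold_claim -> ~forward_disclosure). Since O(~withhold_claim) holds, K gives O(~forward_disclosure).
Premise 8, O(recuse_self -> forward_disclosure), contraposes to O(~forward_disclosure -> ~recuse_self); with O(~forward_disclosure) we get O(~recuse_self).
Premises 2, 7 do not contribute to this derivation.
So O(~recuse_self) holds, i.e. F(recuse_self). The claim follows.

Yes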